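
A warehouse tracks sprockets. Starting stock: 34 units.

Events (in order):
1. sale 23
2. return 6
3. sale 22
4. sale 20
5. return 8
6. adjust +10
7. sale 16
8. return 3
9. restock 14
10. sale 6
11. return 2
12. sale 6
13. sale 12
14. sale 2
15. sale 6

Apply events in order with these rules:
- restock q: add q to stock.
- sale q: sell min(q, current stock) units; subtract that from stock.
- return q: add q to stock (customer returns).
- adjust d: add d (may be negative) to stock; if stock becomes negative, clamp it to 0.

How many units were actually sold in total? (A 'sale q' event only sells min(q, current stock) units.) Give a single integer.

Processing events:
Start: stock = 34
  Event 1 (sale 23): sell min(23,34)=23. stock: 34 - 23 = 11. total_sold = 23
  Event 2 (return 6): 11 + 6 = 17
  Event 3 (sale 22): sell min(22,17)=17. stock: 17 - 17 = 0. total_sold = 40
  Event 4 (sale 20): sell min(20,0)=0. stock: 0 - 0 = 0. total_sold = 40
  Event 5 (return 8): 0 + 8 = 8
  Event 6 (adjust +10): 8 + 10 = 18
  Event 7 (sale 16): sell min(16,18)=16. stock: 18 - 16 = 2. total_sold = 56
  Event 8 (return 3): 2 + 3 = 5
  Event 9 (restock 14): 5 + 14 = 19
  Event 10 (sale 6): sell min(6,19)=6. stock: 19 - 6 = 13. total_sold = 62
  Event 11 (return 2): 13 + 2 = 15
  Event 12 (sale 6): sell min(6,15)=6. stock: 15 - 6 = 9. total_sold = 68
  Event 13 (sale 12): sell min(12,9)=9. stock: 9 - 9 = 0. total_sold = 77
  Event 14 (sale 2): sell min(2,0)=0. stock: 0 - 0 = 0. total_sold = 77
  Event 15 (sale 6): sell min(6,0)=0. stock: 0 - 0 = 0. total_sold = 77
Final: stock = 0, total_sold = 77

Answer: 77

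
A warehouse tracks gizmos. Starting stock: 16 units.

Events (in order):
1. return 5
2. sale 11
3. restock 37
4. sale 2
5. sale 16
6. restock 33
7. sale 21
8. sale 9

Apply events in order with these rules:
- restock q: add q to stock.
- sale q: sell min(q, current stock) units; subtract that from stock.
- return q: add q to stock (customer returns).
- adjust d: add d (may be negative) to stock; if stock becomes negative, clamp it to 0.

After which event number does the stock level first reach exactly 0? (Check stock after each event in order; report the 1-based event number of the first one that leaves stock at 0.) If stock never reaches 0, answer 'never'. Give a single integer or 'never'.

Processing events:
Start: stock = 16
  Event 1 (return 5): 16 + 5 = 21
  Event 2 (sale 11): sell min(11,21)=11. stock: 21 - 11 = 10. total_sold = 11
  Event 3 (restock 37): 10 + 37 = 47
  Event 4 (sale 2): sell min(2,47)=2. stock: 47 - 2 = 45. total_sold = 13
  Event 5 (sale 16): sell min(16,45)=16. stock: 45 - 16 = 29. total_sold = 29
  Event 6 (restock 33): 29 + 33 = 62
  Event 7 (sale 21): sell min(21,62)=21. stock: 62 - 21 = 41. total_sold = 50
  Event 8 (sale 9): sell min(9,41)=9. stock: 41 - 9 = 32. total_sold = 59
Final: stock = 32, total_sold = 59

Stock never reaches 0.

Answer: never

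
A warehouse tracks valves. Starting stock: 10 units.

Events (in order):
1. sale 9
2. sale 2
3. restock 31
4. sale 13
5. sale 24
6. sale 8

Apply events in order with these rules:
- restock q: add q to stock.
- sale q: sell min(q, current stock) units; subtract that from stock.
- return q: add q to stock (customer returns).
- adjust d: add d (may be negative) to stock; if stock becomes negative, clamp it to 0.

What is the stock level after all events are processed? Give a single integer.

Answer: 0

Derivation:
Processing events:
Start: stock = 10
  Event 1 (sale 9): sell min(9,10)=9. stock: 10 - 9 = 1. total_sold = 9
  Event 2 (sale 2): sell min(2,1)=1. stock: 1 - 1 = 0. total_sold = 10
  Event 3 (restock 31): 0 + 31 = 31
  Event 4 (sale 13): sell min(13,31)=13. stock: 31 - 13 = 18. total_sold = 23
  Event 5 (sale 24): sell min(24,18)=18. stock: 18 - 18 = 0. total_sold = 41
  Event 6 (sale 8): sell min(8,0)=0. stock: 0 - 0 = 0. total_sold = 41
Final: stock = 0, total_sold = 41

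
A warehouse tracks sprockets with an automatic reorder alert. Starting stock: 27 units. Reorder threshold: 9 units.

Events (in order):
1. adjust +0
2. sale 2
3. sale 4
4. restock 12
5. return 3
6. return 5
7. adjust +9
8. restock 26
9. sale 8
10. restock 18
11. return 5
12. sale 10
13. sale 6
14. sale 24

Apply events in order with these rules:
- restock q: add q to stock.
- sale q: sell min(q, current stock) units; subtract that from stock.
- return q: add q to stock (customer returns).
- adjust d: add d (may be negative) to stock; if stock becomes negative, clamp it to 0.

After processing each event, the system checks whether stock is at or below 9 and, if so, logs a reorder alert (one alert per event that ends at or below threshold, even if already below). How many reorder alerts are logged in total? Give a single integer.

Answer: 0

Derivation:
Processing events:
Start: stock = 27
  Event 1 (adjust +0): 27 + 0 = 27
  Event 2 (sale 2): sell min(2,27)=2. stock: 27 - 2 = 25. total_sold = 2
  Event 3 (sale 4): sell min(4,25)=4. stock: 25 - 4 = 21. total_sold = 6
  Event 4 (restock 12): 21 + 12 = 33
  Event 5 (return 3): 33 + 3 = 36
  Event 6 (return 5): 36 + 5 = 41
  Event 7 (adjust +9): 41 + 9 = 50
  Event 8 (restock 26): 50 + 26 = 76
  Event 9 (sale 8): sell min(8,76)=8. stock: 76 - 8 = 68. total_sold = 14
  Event 10 (restock 18): 68 + 18 = 86
  Event 11 (return 5): 86 + 5 = 91
  Event 12 (sale 10): sell min(10,91)=10. stock: 91 - 10 = 81. total_sold = 24
  Event 13 (sale 6): sell min(6,81)=6. stock: 81 - 6 = 75. total_sold = 30
  Event 14 (sale 24): sell min(24,75)=24. stock: 75 - 24 = 51. total_sold = 54
Final: stock = 51, total_sold = 54

Checking against threshold 9:
  After event 1: stock=27 > 9
  After event 2: stock=25 > 9
  After event 3: stock=21 > 9
  After event 4: stock=33 > 9
  After event 5: stock=36 > 9
  After event 6: stock=41 > 9
  After event 7: stock=50 > 9
  After event 8: stock=76 > 9
  After event 9: stock=68 > 9
  After event 10: stock=86 > 9
  After event 11: stock=91 > 9
  After event 12: stock=81 > 9
  After event 13: stock=75 > 9
  After event 14: stock=51 > 9
Alert events: []. Count = 0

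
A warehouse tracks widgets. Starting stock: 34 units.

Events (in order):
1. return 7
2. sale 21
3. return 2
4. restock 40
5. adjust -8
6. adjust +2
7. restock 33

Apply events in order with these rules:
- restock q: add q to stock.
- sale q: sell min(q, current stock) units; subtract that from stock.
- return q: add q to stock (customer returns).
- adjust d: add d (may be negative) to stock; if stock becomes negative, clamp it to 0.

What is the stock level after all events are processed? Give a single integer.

Answer: 89

Derivation:
Processing events:
Start: stock = 34
  Event 1 (return 7): 34 + 7 = 41
  Event 2 (sale 21): sell min(21,41)=21. stock: 41 - 21 = 20. total_sold = 21
  Event 3 (return 2): 20 + 2 = 22
  Event 4 (restock 40): 22 + 40 = 62
  Event 5 (adjust -8): 62 + -8 = 54
  Event 6 (adjust +2): 54 + 2 = 56
  Event 7 (restock 33): 56 + 33 = 89
Final: stock = 89, total_sold = 21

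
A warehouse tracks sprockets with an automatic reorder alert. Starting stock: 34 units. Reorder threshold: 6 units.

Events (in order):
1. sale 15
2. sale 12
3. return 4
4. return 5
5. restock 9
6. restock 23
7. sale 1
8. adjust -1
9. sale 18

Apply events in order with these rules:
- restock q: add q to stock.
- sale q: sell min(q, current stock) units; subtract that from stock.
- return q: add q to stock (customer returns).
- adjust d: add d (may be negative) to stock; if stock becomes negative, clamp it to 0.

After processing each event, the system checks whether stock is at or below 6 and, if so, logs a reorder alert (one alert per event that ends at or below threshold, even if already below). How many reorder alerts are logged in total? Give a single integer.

Answer: 0

Derivation:
Processing events:
Start: stock = 34
  Event 1 (sale 15): sell min(15,34)=15. stock: 34 - 15 = 19. total_sold = 15
  Event 2 (sale 12): sell min(12,19)=12. stock: 19 - 12 = 7. total_sold = 27
  Event 3 (return 4): 7 + 4 = 11
  Event 4 (return 5): 11 + 5 = 16
  Event 5 (restock 9): 16 + 9 = 25
  Event 6 (restock 23): 25 + 23 = 48
  Event 7 (sale 1): sell min(1,48)=1. stock: 48 - 1 = 47. total_sold = 28
  Event 8 (adjust -1): 47 + -1 = 46
  Event 9 (sale 18): sell min(18,46)=18. stock: 46 - 18 = 28. total_sold = 46
Final: stock = 28, total_sold = 46

Checking against threshold 6:
  After event 1: stock=19 > 6
  After event 2: stock=7 > 6
  After event 3: stock=11 > 6
  After event 4: stock=16 > 6
  After event 5: stock=25 > 6
  After event 6: stock=48 > 6
  After event 7: stock=47 > 6
  After event 8: stock=46 > 6
  After event 9: stock=28 > 6
Alert events: []. Count = 0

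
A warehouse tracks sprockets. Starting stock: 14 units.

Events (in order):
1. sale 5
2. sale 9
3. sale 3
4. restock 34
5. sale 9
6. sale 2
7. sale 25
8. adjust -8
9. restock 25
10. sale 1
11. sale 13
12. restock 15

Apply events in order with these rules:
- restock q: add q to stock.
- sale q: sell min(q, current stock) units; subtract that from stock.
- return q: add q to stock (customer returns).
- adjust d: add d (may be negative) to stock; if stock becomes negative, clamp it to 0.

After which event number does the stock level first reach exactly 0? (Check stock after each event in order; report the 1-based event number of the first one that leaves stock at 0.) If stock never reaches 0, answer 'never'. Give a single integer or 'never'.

Answer: 2

Derivation:
Processing events:
Start: stock = 14
  Event 1 (sale 5): sell min(5,14)=5. stock: 14 - 5 = 9. total_sold = 5
  Event 2 (sale 9): sell min(9,9)=9. stock: 9 - 9 = 0. total_sold = 14
  Event 3 (sale 3): sell min(3,0)=0. stock: 0 - 0 = 0. total_sold = 14
  Event 4 (restock 34): 0 + 34 = 34
  Event 5 (sale 9): sell min(9,34)=9. stock: 34 - 9 = 25. total_sold = 23
  Event 6 (sale 2): sell min(2,25)=2. stock: 25 - 2 = 23. total_sold = 25
  Event 7 (sale 25): sell min(25,23)=23. stock: 23 - 23 = 0. total_sold = 48
  Event 8 (adjust -8): 0 + -8 = 0 (clamped to 0)
  Event 9 (restock 25): 0 + 25 = 25
  Event 10 (sale 1): sell min(1,25)=1. stock: 25 - 1 = 24. total_sold = 49
  Event 11 (sale 13): sell min(13,24)=13. stock: 24 - 13 = 11. total_sold = 62
  Event 12 (restock 15): 11 + 15 = 26
Final: stock = 26, total_sold = 62

First zero at event 2.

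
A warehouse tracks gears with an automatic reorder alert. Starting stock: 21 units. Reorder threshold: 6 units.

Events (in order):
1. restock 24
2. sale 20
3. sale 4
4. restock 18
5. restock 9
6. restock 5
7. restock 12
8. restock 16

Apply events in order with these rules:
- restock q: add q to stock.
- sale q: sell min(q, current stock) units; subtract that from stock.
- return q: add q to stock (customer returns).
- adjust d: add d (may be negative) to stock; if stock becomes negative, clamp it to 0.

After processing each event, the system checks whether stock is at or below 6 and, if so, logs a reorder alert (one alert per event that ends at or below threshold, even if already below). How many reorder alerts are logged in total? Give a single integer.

Processing events:
Start: stock = 21
  Event 1 (restock 24): 21 + 24 = 45
  Event 2 (sale 20): sell min(20,45)=20. stock: 45 - 20 = 25. total_sold = 20
  Event 3 (sale 4): sell min(4,25)=4. stock: 25 - 4 = 21. total_sold = 24
  Event 4 (restock 18): 21 + 18 = 39
  Event 5 (restock 9): 39 + 9 = 48
  Event 6 (restock 5): 48 + 5 = 53
  Event 7 (restock 12): 53 + 12 = 65
  Event 8 (restock 16): 65 + 16 = 81
Final: stock = 81, total_sold = 24

Checking against threshold 6:
  After event 1: stock=45 > 6
  After event 2: stock=25 > 6
  After event 3: stock=21 > 6
  After event 4: stock=39 > 6
  After event 5: stock=48 > 6
  After event 6: stock=53 > 6
  After event 7: stock=65 > 6
  After event 8: stock=81 > 6
Alert events: []. Count = 0

Answer: 0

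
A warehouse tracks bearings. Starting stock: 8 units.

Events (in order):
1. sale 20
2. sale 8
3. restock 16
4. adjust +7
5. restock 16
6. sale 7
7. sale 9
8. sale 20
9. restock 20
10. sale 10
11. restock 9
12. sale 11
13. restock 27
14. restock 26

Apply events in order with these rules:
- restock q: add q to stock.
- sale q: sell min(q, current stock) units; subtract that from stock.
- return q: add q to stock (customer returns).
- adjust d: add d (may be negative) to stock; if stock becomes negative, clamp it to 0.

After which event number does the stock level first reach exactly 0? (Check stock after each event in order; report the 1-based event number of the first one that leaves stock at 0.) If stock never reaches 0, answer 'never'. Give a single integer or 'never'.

Processing events:
Start: stock = 8
  Event 1 (sale 20): sell min(20,8)=8. stock: 8 - 8 = 0. total_sold = 8
  Event 2 (sale 8): sell min(8,0)=0. stock: 0 - 0 = 0. total_sold = 8
  Event 3 (restock 16): 0 + 16 = 16
  Event 4 (adjust +7): 16 + 7 = 23
  Event 5 (restock 16): 23 + 16 = 39
  Event 6 (sale 7): sell min(7,39)=7. stock: 39 - 7 = 32. total_sold = 15
  Event 7 (sale 9): sell min(9,32)=9. stock: 32 - 9 = 23. total_sold = 24
  Event 8 (sale 20): sell min(20,23)=20. stock: 23 - 20 = 3. total_sold = 44
  Event 9 (restock 20): 3 + 20 = 23
  Event 10 (sale 10): sell min(10,23)=10. stock: 23 - 10 = 13. total_sold = 54
  Event 11 (restock 9): 13 + 9 = 22
  Event 12 (sale 11): sell min(11,22)=11. stock: 22 - 11 = 11. total_sold = 65
  Event 13 (restock 27): 11 + 27 = 38
  Event 14 (restock 26): 38 + 26 = 64
Final: stock = 64, total_sold = 65

First zero at event 1.

Answer: 1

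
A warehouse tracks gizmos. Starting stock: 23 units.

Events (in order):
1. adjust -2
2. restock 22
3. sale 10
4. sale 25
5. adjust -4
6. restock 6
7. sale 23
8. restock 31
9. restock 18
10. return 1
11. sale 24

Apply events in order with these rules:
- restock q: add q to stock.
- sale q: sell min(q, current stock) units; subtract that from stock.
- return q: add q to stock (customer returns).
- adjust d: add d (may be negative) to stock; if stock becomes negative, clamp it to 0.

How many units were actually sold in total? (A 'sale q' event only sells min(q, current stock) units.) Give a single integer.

Answer: 69

Derivation:
Processing events:
Start: stock = 23
  Event 1 (adjust -2): 23 + -2 = 21
  Event 2 (restock 22): 21 + 22 = 43
  Event 3 (sale 10): sell min(10,43)=10. stock: 43 - 10 = 33. total_sold = 10
  Event 4 (sale 25): sell min(25,33)=25. stock: 33 - 25 = 8. total_sold = 35
  Event 5 (adjust -4): 8 + -4 = 4
  Event 6 (restock 6): 4 + 6 = 10
  Event 7 (sale 23): sell min(23,10)=10. stock: 10 - 10 = 0. total_sold = 45
  Event 8 (restock 31): 0 + 31 = 31
  Event 9 (restock 18): 31 + 18 = 49
  Event 10 (return 1): 49 + 1 = 50
  Event 11 (sale 24): sell min(24,50)=24. stock: 50 - 24 = 26. total_sold = 69
Final: stock = 26, total_sold = 69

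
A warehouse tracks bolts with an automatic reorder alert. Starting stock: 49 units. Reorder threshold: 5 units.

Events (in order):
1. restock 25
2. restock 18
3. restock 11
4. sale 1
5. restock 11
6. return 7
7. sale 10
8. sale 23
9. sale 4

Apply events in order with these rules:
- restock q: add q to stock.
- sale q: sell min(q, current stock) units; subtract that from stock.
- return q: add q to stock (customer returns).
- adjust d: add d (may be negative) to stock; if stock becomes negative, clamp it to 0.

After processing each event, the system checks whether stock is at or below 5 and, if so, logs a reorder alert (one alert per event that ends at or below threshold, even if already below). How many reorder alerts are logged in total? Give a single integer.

Processing events:
Start: stock = 49
  Event 1 (restock 25): 49 + 25 = 74
  Event 2 (restock 18): 74 + 18 = 92
  Event 3 (restock 11): 92 + 11 = 103
  Event 4 (sale 1): sell min(1,103)=1. stock: 103 - 1 = 102. total_sold = 1
  Event 5 (restock 11): 102 + 11 = 113
  Event 6 (return 7): 113 + 7 = 120
  Event 7 (sale 10): sell min(10,120)=10. stock: 120 - 10 = 110. total_sold = 11
  Event 8 (sale 23): sell min(23,110)=23. stock: 110 - 23 = 87. total_sold = 34
  Event 9 (sale 4): sell min(4,87)=4. stock: 87 - 4 = 83. total_sold = 38
Final: stock = 83, total_sold = 38

Checking against threshold 5:
  After event 1: stock=74 > 5
  After event 2: stock=92 > 5
  After event 3: stock=103 > 5
  After event 4: stock=102 > 5
  After event 5: stock=113 > 5
  After event 6: stock=120 > 5
  After event 7: stock=110 > 5
  After event 8: stock=87 > 5
  After event 9: stock=83 > 5
Alert events: []. Count = 0

Answer: 0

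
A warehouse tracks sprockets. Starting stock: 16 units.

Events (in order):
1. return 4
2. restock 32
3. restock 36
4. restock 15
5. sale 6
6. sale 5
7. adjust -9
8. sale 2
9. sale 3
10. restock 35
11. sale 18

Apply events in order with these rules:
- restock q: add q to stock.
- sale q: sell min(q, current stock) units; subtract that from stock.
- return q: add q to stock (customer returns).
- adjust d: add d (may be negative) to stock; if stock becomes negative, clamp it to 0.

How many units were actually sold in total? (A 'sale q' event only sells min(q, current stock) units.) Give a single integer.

Answer: 34

Derivation:
Processing events:
Start: stock = 16
  Event 1 (return 4): 16 + 4 = 20
  Event 2 (restock 32): 20 + 32 = 52
  Event 3 (restock 36): 52 + 36 = 88
  Event 4 (restock 15): 88 + 15 = 103
  Event 5 (sale 6): sell min(6,103)=6. stock: 103 - 6 = 97. total_sold = 6
  Event 6 (sale 5): sell min(5,97)=5. stock: 97 - 5 = 92. total_sold = 11
  Event 7 (adjust -9): 92 + -9 = 83
  Event 8 (sale 2): sell min(2,83)=2. stock: 83 - 2 = 81. total_sold = 13
  Event 9 (sale 3): sell min(3,81)=3. stock: 81 - 3 = 78. total_sold = 16
  Event 10 (restock 35): 78 + 35 = 113
  Event 11 (sale 18): sell min(18,113)=18. stock: 113 - 18 = 95. total_sold = 34
Final: stock = 95, total_sold = 34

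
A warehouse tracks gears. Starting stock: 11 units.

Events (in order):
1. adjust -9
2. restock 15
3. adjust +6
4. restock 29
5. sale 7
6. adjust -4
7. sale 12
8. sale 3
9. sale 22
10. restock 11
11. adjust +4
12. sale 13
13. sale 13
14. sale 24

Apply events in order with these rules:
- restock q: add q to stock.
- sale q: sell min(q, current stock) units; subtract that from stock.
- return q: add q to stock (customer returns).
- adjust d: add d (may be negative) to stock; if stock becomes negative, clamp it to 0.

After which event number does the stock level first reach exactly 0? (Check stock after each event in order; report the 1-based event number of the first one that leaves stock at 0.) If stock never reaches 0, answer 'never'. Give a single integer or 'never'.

Processing events:
Start: stock = 11
  Event 1 (adjust -9): 11 + -9 = 2
  Event 2 (restock 15): 2 + 15 = 17
  Event 3 (adjust +6): 17 + 6 = 23
  Event 4 (restock 29): 23 + 29 = 52
  Event 5 (sale 7): sell min(7,52)=7. stock: 52 - 7 = 45. total_sold = 7
  Event 6 (adjust -4): 45 + -4 = 41
  Event 7 (sale 12): sell min(12,41)=12. stock: 41 - 12 = 29. total_sold = 19
  Event 8 (sale 3): sell min(3,29)=3. stock: 29 - 3 = 26. total_sold = 22
  Event 9 (sale 22): sell min(22,26)=22. stock: 26 - 22 = 4. total_sold = 44
  Event 10 (restock 11): 4 + 11 = 15
  Event 11 (adjust +4): 15 + 4 = 19
  Event 12 (sale 13): sell min(13,19)=13. stock: 19 - 13 = 6. total_sold = 57
  Event 13 (sale 13): sell min(13,6)=6. stock: 6 - 6 = 0. total_sold = 63
  Event 14 (sale 24): sell min(24,0)=0. stock: 0 - 0 = 0. total_sold = 63
Final: stock = 0, total_sold = 63

First zero at event 13.

Answer: 13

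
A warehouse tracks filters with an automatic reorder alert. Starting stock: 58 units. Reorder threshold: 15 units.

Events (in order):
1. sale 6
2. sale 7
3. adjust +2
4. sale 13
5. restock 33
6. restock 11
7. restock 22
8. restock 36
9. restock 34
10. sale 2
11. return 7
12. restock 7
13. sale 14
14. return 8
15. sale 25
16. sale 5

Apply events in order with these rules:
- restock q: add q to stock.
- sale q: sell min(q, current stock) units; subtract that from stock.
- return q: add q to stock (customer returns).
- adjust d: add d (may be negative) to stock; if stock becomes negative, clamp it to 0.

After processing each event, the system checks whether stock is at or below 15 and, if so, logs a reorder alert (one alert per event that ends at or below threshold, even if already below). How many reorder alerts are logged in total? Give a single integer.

Answer: 0

Derivation:
Processing events:
Start: stock = 58
  Event 1 (sale 6): sell min(6,58)=6. stock: 58 - 6 = 52. total_sold = 6
  Event 2 (sale 7): sell min(7,52)=7. stock: 52 - 7 = 45. total_sold = 13
  Event 3 (adjust +2): 45 + 2 = 47
  Event 4 (sale 13): sell min(13,47)=13. stock: 47 - 13 = 34. total_sold = 26
  Event 5 (restock 33): 34 + 33 = 67
  Event 6 (restock 11): 67 + 11 = 78
  Event 7 (restock 22): 78 + 22 = 100
  Event 8 (restock 36): 100 + 36 = 136
  Event 9 (restock 34): 136 + 34 = 170
  Event 10 (sale 2): sell min(2,170)=2. stock: 170 - 2 = 168. total_sold = 28
  Event 11 (return 7): 168 + 7 = 175
  Event 12 (restock 7): 175 + 7 = 182
  Event 13 (sale 14): sell min(14,182)=14. stock: 182 - 14 = 168. total_sold = 42
  Event 14 (return 8): 168 + 8 = 176
  Event 15 (sale 25): sell min(25,176)=25. stock: 176 - 25 = 151. total_sold = 67
  Event 16 (sale 5): sell min(5,151)=5. stock: 151 - 5 = 146. total_sold = 72
Final: stock = 146, total_sold = 72

Checking against threshold 15:
  After event 1: stock=52 > 15
  After event 2: stock=45 > 15
  After event 3: stock=47 > 15
  After event 4: stock=34 > 15
  After event 5: stock=67 > 15
  After event 6: stock=78 > 15
  After event 7: stock=100 > 15
  After event 8: stock=136 > 15
  After event 9: stock=170 > 15
  After event 10: stock=168 > 15
  After event 11: stock=175 > 15
  After event 12: stock=182 > 15
  After event 13: stock=168 > 15
  After event 14: stock=176 > 15
  After event 15: stock=151 > 15
  After event 16: stock=146 > 15
Alert events: []. Count = 0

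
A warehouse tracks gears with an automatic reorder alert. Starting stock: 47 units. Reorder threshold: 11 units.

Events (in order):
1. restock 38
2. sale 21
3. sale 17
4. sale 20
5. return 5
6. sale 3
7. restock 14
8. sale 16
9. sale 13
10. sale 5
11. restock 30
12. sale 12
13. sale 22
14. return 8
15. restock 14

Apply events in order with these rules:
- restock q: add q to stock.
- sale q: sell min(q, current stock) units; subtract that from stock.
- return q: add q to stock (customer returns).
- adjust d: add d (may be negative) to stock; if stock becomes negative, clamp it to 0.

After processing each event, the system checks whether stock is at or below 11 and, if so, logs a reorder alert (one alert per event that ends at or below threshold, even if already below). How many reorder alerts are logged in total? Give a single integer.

Processing events:
Start: stock = 47
  Event 1 (restock 38): 47 + 38 = 85
  Event 2 (sale 21): sell min(21,85)=21. stock: 85 - 21 = 64. total_sold = 21
  Event 3 (sale 17): sell min(17,64)=17. stock: 64 - 17 = 47. total_sold = 38
  Event 4 (sale 20): sell min(20,47)=20. stock: 47 - 20 = 27. total_sold = 58
  Event 5 (return 5): 27 + 5 = 32
  Event 6 (sale 3): sell min(3,32)=3. stock: 32 - 3 = 29. total_sold = 61
  Event 7 (restock 14): 29 + 14 = 43
  Event 8 (sale 16): sell min(16,43)=16. stock: 43 - 16 = 27. total_sold = 77
  Event 9 (sale 13): sell min(13,27)=13. stock: 27 - 13 = 14. total_sold = 90
  Event 10 (sale 5): sell min(5,14)=5. stock: 14 - 5 = 9. total_sold = 95
  Event 11 (restock 30): 9 + 30 = 39
  Event 12 (sale 12): sell min(12,39)=12. stock: 39 - 12 = 27. total_sold = 107
  Event 13 (sale 22): sell min(22,27)=22. stock: 27 - 22 = 5. total_sold = 129
  Event 14 (return 8): 5 + 8 = 13
  Event 15 (restock 14): 13 + 14 = 27
Final: stock = 27, total_sold = 129

Checking against threshold 11:
  After event 1: stock=85 > 11
  After event 2: stock=64 > 11
  After event 3: stock=47 > 11
  After event 4: stock=27 > 11
  After event 5: stock=32 > 11
  After event 6: stock=29 > 11
  After event 7: stock=43 > 11
  After event 8: stock=27 > 11
  After event 9: stock=14 > 11
  After event 10: stock=9 <= 11 -> ALERT
  After event 11: stock=39 > 11
  After event 12: stock=27 > 11
  After event 13: stock=5 <= 11 -> ALERT
  After event 14: stock=13 > 11
  After event 15: stock=27 > 11
Alert events: [10, 13]. Count = 2

Answer: 2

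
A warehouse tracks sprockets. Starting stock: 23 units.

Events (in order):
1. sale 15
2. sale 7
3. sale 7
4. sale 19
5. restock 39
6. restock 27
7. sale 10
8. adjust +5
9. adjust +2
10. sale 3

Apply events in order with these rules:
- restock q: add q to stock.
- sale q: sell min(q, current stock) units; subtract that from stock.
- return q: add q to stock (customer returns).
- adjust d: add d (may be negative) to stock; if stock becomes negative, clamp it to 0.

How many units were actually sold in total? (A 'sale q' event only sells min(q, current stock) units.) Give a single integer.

Processing events:
Start: stock = 23
  Event 1 (sale 15): sell min(15,23)=15. stock: 23 - 15 = 8. total_sold = 15
  Event 2 (sale 7): sell min(7,8)=7. stock: 8 - 7 = 1. total_sold = 22
  Event 3 (sale 7): sell min(7,1)=1. stock: 1 - 1 = 0. total_sold = 23
  Event 4 (sale 19): sell min(19,0)=0. stock: 0 - 0 = 0. total_sold = 23
  Event 5 (restock 39): 0 + 39 = 39
  Event 6 (restock 27): 39 + 27 = 66
  Event 7 (sale 10): sell min(10,66)=10. stock: 66 - 10 = 56. total_sold = 33
  Event 8 (adjust +5): 56 + 5 = 61
  Event 9 (adjust +2): 61 + 2 = 63
  Event 10 (sale 3): sell min(3,63)=3. stock: 63 - 3 = 60. total_sold = 36
Final: stock = 60, total_sold = 36

Answer: 36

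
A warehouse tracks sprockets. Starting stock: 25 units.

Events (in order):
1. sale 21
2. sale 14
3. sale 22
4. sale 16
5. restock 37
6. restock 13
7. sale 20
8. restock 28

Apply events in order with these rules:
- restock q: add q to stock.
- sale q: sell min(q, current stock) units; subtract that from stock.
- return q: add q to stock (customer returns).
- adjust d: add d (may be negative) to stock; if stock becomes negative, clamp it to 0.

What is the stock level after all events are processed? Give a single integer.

Answer: 58

Derivation:
Processing events:
Start: stock = 25
  Event 1 (sale 21): sell min(21,25)=21. stock: 25 - 21 = 4. total_sold = 21
  Event 2 (sale 14): sell min(14,4)=4. stock: 4 - 4 = 0. total_sold = 25
  Event 3 (sale 22): sell min(22,0)=0. stock: 0 - 0 = 0. total_sold = 25
  Event 4 (sale 16): sell min(16,0)=0. stock: 0 - 0 = 0. total_sold = 25
  Event 5 (restock 37): 0 + 37 = 37
  Event 6 (restock 13): 37 + 13 = 50
  Event 7 (sale 20): sell min(20,50)=20. stock: 50 - 20 = 30. total_sold = 45
  Event 8 (restock 28): 30 + 28 = 58
Final: stock = 58, total_sold = 45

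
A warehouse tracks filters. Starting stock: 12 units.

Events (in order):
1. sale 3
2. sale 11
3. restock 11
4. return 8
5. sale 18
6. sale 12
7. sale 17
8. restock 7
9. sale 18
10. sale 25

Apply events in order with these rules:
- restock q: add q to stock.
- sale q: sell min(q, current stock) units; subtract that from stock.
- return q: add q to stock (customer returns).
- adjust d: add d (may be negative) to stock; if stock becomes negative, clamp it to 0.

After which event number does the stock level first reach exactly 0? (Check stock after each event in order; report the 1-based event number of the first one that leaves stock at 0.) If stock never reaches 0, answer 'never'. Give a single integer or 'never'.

Answer: 2

Derivation:
Processing events:
Start: stock = 12
  Event 1 (sale 3): sell min(3,12)=3. stock: 12 - 3 = 9. total_sold = 3
  Event 2 (sale 11): sell min(11,9)=9. stock: 9 - 9 = 0. total_sold = 12
  Event 3 (restock 11): 0 + 11 = 11
  Event 4 (return 8): 11 + 8 = 19
  Event 5 (sale 18): sell min(18,19)=18. stock: 19 - 18 = 1. total_sold = 30
  Event 6 (sale 12): sell min(12,1)=1. stock: 1 - 1 = 0. total_sold = 31
  Event 7 (sale 17): sell min(17,0)=0. stock: 0 - 0 = 0. total_sold = 31
  Event 8 (restock 7): 0 + 7 = 7
  Event 9 (sale 18): sell min(18,7)=7. stock: 7 - 7 = 0. total_sold = 38
  Event 10 (sale 25): sell min(25,0)=0. stock: 0 - 0 = 0. total_sold = 38
Final: stock = 0, total_sold = 38

First zero at event 2.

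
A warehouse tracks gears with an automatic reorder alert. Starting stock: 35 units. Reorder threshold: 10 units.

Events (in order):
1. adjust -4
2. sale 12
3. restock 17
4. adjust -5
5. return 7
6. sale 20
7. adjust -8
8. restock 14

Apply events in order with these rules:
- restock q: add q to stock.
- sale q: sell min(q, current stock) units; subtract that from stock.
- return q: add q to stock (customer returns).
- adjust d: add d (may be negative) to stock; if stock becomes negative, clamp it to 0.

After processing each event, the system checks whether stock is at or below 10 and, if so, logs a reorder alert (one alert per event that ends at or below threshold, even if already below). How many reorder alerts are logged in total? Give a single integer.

Answer: 1

Derivation:
Processing events:
Start: stock = 35
  Event 1 (adjust -4): 35 + -4 = 31
  Event 2 (sale 12): sell min(12,31)=12. stock: 31 - 12 = 19. total_sold = 12
  Event 3 (restock 17): 19 + 17 = 36
  Event 4 (adjust -5): 36 + -5 = 31
  Event 5 (return 7): 31 + 7 = 38
  Event 6 (sale 20): sell min(20,38)=20. stock: 38 - 20 = 18. total_sold = 32
  Event 7 (adjust -8): 18 + -8 = 10
  Event 8 (restock 14): 10 + 14 = 24
Final: stock = 24, total_sold = 32

Checking against threshold 10:
  After event 1: stock=31 > 10
  After event 2: stock=19 > 10
  After event 3: stock=36 > 10
  After event 4: stock=31 > 10
  After event 5: stock=38 > 10
  After event 6: stock=18 > 10
  After event 7: stock=10 <= 10 -> ALERT
  After event 8: stock=24 > 10
Alert events: [7]. Count = 1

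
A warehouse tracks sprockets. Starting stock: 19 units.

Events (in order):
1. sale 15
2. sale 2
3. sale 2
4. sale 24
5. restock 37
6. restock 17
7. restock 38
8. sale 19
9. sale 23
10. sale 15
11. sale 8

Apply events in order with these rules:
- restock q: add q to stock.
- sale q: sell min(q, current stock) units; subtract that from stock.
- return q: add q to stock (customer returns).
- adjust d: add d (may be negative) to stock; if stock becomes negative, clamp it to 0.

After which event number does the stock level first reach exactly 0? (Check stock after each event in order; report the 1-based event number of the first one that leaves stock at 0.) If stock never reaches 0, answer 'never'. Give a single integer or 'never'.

Processing events:
Start: stock = 19
  Event 1 (sale 15): sell min(15,19)=15. stock: 19 - 15 = 4. total_sold = 15
  Event 2 (sale 2): sell min(2,4)=2. stock: 4 - 2 = 2. total_sold = 17
  Event 3 (sale 2): sell min(2,2)=2. stock: 2 - 2 = 0. total_sold = 19
  Event 4 (sale 24): sell min(24,0)=0. stock: 0 - 0 = 0. total_sold = 19
  Event 5 (restock 37): 0 + 37 = 37
  Event 6 (restock 17): 37 + 17 = 54
  Event 7 (restock 38): 54 + 38 = 92
  Event 8 (sale 19): sell min(19,92)=19. stock: 92 - 19 = 73. total_sold = 38
  Event 9 (sale 23): sell min(23,73)=23. stock: 73 - 23 = 50. total_sold = 61
  Event 10 (sale 15): sell min(15,50)=15. stock: 50 - 15 = 35. total_sold = 76
  Event 11 (sale 8): sell min(8,35)=8. stock: 35 - 8 = 27. total_sold = 84
Final: stock = 27, total_sold = 84

First zero at event 3.

Answer: 3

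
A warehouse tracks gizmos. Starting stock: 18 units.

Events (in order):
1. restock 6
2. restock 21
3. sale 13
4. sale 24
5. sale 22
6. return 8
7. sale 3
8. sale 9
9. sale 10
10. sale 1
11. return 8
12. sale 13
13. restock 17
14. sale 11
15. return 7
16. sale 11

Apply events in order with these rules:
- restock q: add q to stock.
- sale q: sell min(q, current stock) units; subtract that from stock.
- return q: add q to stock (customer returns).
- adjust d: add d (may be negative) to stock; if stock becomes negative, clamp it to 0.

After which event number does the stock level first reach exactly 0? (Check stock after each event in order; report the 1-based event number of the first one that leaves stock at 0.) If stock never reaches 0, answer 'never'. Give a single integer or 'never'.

Processing events:
Start: stock = 18
  Event 1 (restock 6): 18 + 6 = 24
  Event 2 (restock 21): 24 + 21 = 45
  Event 3 (sale 13): sell min(13,45)=13. stock: 45 - 13 = 32. total_sold = 13
  Event 4 (sale 24): sell min(24,32)=24. stock: 32 - 24 = 8. total_sold = 37
  Event 5 (sale 22): sell min(22,8)=8. stock: 8 - 8 = 0. total_sold = 45
  Event 6 (return 8): 0 + 8 = 8
  Event 7 (sale 3): sell min(3,8)=3. stock: 8 - 3 = 5. total_sold = 48
  Event 8 (sale 9): sell min(9,5)=5. stock: 5 - 5 = 0. total_sold = 53
  Event 9 (sale 10): sell min(10,0)=0. stock: 0 - 0 = 0. total_sold = 53
  Event 10 (sale 1): sell min(1,0)=0. stock: 0 - 0 = 0. total_sold = 53
  Event 11 (return 8): 0 + 8 = 8
  Event 12 (sale 13): sell min(13,8)=8. stock: 8 - 8 = 0. total_sold = 61
  Event 13 (restock 17): 0 + 17 = 17
  Event 14 (sale 11): sell min(11,17)=11. stock: 17 - 11 = 6. total_sold = 72
  Event 15 (return 7): 6 + 7 = 13
  Event 16 (sale 11): sell min(11,13)=11. stock: 13 - 11 = 2. total_sold = 83
Final: stock = 2, total_sold = 83

First zero at event 5.

Answer: 5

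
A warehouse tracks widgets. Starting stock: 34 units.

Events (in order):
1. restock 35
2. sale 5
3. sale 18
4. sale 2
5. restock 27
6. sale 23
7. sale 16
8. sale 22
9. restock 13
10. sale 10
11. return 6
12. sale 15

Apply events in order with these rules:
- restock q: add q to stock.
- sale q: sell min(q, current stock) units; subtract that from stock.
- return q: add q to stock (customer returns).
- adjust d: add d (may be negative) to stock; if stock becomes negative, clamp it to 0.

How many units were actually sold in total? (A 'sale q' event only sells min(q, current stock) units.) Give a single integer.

Processing events:
Start: stock = 34
  Event 1 (restock 35): 34 + 35 = 69
  Event 2 (sale 5): sell min(5,69)=5. stock: 69 - 5 = 64. total_sold = 5
  Event 3 (sale 18): sell min(18,64)=18. stock: 64 - 18 = 46. total_sold = 23
  Event 4 (sale 2): sell min(2,46)=2. stock: 46 - 2 = 44. total_sold = 25
  Event 5 (restock 27): 44 + 27 = 71
  Event 6 (sale 23): sell min(23,71)=23. stock: 71 - 23 = 48. total_sold = 48
  Event 7 (sale 16): sell min(16,48)=16. stock: 48 - 16 = 32. total_sold = 64
  Event 8 (sale 22): sell min(22,32)=22. stock: 32 - 22 = 10. total_sold = 86
  Event 9 (restock 13): 10 + 13 = 23
  Event 10 (sale 10): sell min(10,23)=10. stock: 23 - 10 = 13. total_sold = 96
  Event 11 (return 6): 13 + 6 = 19
  Event 12 (sale 15): sell min(15,19)=15. stock: 19 - 15 = 4. total_sold = 111
Final: stock = 4, total_sold = 111

Answer: 111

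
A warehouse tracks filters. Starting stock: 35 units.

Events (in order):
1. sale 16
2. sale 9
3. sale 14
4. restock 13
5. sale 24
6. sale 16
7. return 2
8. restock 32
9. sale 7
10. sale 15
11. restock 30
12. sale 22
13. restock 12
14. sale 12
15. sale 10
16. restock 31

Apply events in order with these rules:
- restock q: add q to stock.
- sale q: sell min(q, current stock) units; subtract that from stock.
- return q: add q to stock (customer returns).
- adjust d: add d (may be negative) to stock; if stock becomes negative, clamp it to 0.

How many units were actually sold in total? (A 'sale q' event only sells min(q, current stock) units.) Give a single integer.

Processing events:
Start: stock = 35
  Event 1 (sale 16): sell min(16,35)=16. stock: 35 - 16 = 19. total_sold = 16
  Event 2 (sale 9): sell min(9,19)=9. stock: 19 - 9 = 10. total_sold = 25
  Event 3 (sale 14): sell min(14,10)=10. stock: 10 - 10 = 0. total_sold = 35
  Event 4 (restock 13): 0 + 13 = 13
  Event 5 (sale 24): sell min(24,13)=13. stock: 13 - 13 = 0. total_sold = 48
  Event 6 (sale 16): sell min(16,0)=0. stock: 0 - 0 = 0. total_sold = 48
  Event 7 (return 2): 0 + 2 = 2
  Event 8 (restock 32): 2 + 32 = 34
  Event 9 (sale 7): sell min(7,34)=7. stock: 34 - 7 = 27. total_sold = 55
  Event 10 (sale 15): sell min(15,27)=15. stock: 27 - 15 = 12. total_sold = 70
  Event 11 (restock 30): 12 + 30 = 42
  Event 12 (sale 22): sell min(22,42)=22. stock: 42 - 22 = 20. total_sold = 92
  Event 13 (restock 12): 20 + 12 = 32
  Event 14 (sale 12): sell min(12,32)=12. stock: 32 - 12 = 20. total_sold = 104
  Event 15 (sale 10): sell min(10,20)=10. stock: 20 - 10 = 10. total_sold = 114
  Event 16 (restock 31): 10 + 31 = 41
Final: stock = 41, total_sold = 114

Answer: 114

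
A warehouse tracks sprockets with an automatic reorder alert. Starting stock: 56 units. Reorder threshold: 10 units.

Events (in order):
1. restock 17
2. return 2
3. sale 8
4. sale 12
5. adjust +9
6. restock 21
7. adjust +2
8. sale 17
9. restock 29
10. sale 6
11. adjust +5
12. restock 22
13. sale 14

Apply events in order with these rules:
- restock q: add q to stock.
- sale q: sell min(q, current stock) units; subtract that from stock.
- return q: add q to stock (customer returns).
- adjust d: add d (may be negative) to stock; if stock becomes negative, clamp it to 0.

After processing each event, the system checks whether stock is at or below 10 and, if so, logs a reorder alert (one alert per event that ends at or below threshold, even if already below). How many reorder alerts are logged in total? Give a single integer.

Processing events:
Start: stock = 56
  Event 1 (restock 17): 56 + 17 = 73
  Event 2 (return 2): 73 + 2 = 75
  Event 3 (sale 8): sell min(8,75)=8. stock: 75 - 8 = 67. total_sold = 8
  Event 4 (sale 12): sell min(12,67)=12. stock: 67 - 12 = 55. total_sold = 20
  Event 5 (adjust +9): 55 + 9 = 64
  Event 6 (restock 21): 64 + 21 = 85
  Event 7 (adjust +2): 85 + 2 = 87
  Event 8 (sale 17): sell min(17,87)=17. stock: 87 - 17 = 70. total_sold = 37
  Event 9 (restock 29): 70 + 29 = 99
  Event 10 (sale 6): sell min(6,99)=6. stock: 99 - 6 = 93. total_sold = 43
  Event 11 (adjust +5): 93 + 5 = 98
  Event 12 (restock 22): 98 + 22 = 120
  Event 13 (sale 14): sell min(14,120)=14. stock: 120 - 14 = 106. total_sold = 57
Final: stock = 106, total_sold = 57

Checking against threshold 10:
  After event 1: stock=73 > 10
  After event 2: stock=75 > 10
  After event 3: stock=67 > 10
  After event 4: stock=55 > 10
  After event 5: stock=64 > 10
  After event 6: stock=85 > 10
  After event 7: stock=87 > 10
  After event 8: stock=70 > 10
  After event 9: stock=99 > 10
  After event 10: stock=93 > 10
  After event 11: stock=98 > 10
  After event 12: stock=120 > 10
  After event 13: stock=106 > 10
Alert events: []. Count = 0

Answer: 0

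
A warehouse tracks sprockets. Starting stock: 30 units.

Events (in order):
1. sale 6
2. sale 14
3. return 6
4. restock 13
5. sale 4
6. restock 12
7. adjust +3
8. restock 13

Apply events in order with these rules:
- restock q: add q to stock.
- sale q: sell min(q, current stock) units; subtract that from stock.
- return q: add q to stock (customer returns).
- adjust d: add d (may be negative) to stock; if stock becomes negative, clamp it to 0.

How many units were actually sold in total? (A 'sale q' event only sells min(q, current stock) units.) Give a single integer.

Processing events:
Start: stock = 30
  Event 1 (sale 6): sell min(6,30)=6. stock: 30 - 6 = 24. total_sold = 6
  Event 2 (sale 14): sell min(14,24)=14. stock: 24 - 14 = 10. total_sold = 20
  Event 3 (return 6): 10 + 6 = 16
  Event 4 (restock 13): 16 + 13 = 29
  Event 5 (sale 4): sell min(4,29)=4. stock: 29 - 4 = 25. total_sold = 24
  Event 6 (restock 12): 25 + 12 = 37
  Event 7 (adjust +3): 37 + 3 = 40
  Event 8 (restock 13): 40 + 13 = 53
Final: stock = 53, total_sold = 24

Answer: 24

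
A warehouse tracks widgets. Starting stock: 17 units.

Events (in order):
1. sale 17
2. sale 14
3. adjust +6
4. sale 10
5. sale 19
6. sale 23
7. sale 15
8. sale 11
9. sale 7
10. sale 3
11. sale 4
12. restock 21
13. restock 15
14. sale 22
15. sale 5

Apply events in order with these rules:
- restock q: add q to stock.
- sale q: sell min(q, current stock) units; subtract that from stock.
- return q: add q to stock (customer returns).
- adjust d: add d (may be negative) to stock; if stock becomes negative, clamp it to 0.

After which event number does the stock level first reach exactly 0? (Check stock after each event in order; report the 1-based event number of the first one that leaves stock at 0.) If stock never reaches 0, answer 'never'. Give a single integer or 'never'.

Answer: 1

Derivation:
Processing events:
Start: stock = 17
  Event 1 (sale 17): sell min(17,17)=17. stock: 17 - 17 = 0. total_sold = 17
  Event 2 (sale 14): sell min(14,0)=0. stock: 0 - 0 = 0. total_sold = 17
  Event 3 (adjust +6): 0 + 6 = 6
  Event 4 (sale 10): sell min(10,6)=6. stock: 6 - 6 = 0. total_sold = 23
  Event 5 (sale 19): sell min(19,0)=0. stock: 0 - 0 = 0. total_sold = 23
  Event 6 (sale 23): sell min(23,0)=0. stock: 0 - 0 = 0. total_sold = 23
  Event 7 (sale 15): sell min(15,0)=0. stock: 0 - 0 = 0. total_sold = 23
  Event 8 (sale 11): sell min(11,0)=0. stock: 0 - 0 = 0. total_sold = 23
  Event 9 (sale 7): sell min(7,0)=0. stock: 0 - 0 = 0. total_sold = 23
  Event 10 (sale 3): sell min(3,0)=0. stock: 0 - 0 = 0. total_sold = 23
  Event 11 (sale 4): sell min(4,0)=0. stock: 0 - 0 = 0. total_sold = 23
  Event 12 (restock 21): 0 + 21 = 21
  Event 13 (restock 15): 21 + 15 = 36
  Event 14 (sale 22): sell min(22,36)=22. stock: 36 - 22 = 14. total_sold = 45
  Event 15 (sale 5): sell min(5,14)=5. stock: 14 - 5 = 9. total_sold = 50
Final: stock = 9, total_sold = 50

First zero at event 1.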